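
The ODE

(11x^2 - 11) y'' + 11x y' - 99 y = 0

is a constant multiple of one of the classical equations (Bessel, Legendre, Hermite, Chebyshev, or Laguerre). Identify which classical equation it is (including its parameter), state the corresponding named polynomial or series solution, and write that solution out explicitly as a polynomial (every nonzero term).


All three coefficients share the factor -11; dividing through by -11 gives  (1 - x^2) y'' - x y' + 9 y = 0.
This matches the Chebyshev equation (1 - x^2) y'' - x y' + n^2 y = 0 (note the -x y' term, not -2x y') with n^2 = 9, so n = 3; the polynomial solution is T_3(x).
With y = sum_k a_k x^k, matching x^k gives (k+2)(k+1) a_{k+2} = (k^2 - n^2) a_k = (k - 3)(k + 3) a_k. The right side vanishes at k = 3, so the series with the parity of 3 terminates at degree 3.
Standard normalization: leading coefficient of T_n is 2^(n-1), so a_3 = 2^2 = 4. Work downward with a_k = (k+1)(k+2) a_{k+2} / ((k - 3)(k + 3)):
  a_1 = (2)(3)(4) / ((1 - 3)(1 + 3)) = 24/(-8) = -3
Hence T_3(x) = 4 x^3 - 3 x.

T_3(x); series = 4 x^3 - 3 x


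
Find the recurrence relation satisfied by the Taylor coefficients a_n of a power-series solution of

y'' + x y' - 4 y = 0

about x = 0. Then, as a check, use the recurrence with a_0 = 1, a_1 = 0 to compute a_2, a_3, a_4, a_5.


Substitute y = sum_n a_n x^n.
y''(x) has coefficient (n+2)(n+1) a_{n+2} at x^n;
x y'(x) has coefficient n a_n at x^n (shift);
-4 y(x) has coefficient -4 a_n at x^n.
Matching x^n: (n+2)(n+1) a_{n+2} + (n - 4) a_n = 0.
Thus a_{n+2} = (-n + 4) / ((n+1)(n+2)) * a_n.

Check with a_0 = 1, a_1 = 0 (apply the recurrence for n = 0, 1, 2, 3): a_0 = 1, a_1 = 0, a_2 = 2, a_3 = 0, a_4 = 1/3, a_5 = 0.

a_(n+2) = (-n + 4) / ((n+1)(n+2)) * a_n; check: a_0 = 1, a_1 = 0, a_2 = 2, a_3 = 0, a_4 = 1/3, a_5 = 0


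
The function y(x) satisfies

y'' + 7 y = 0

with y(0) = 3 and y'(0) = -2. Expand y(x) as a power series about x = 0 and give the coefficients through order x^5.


Ansatz: y(x) = sum_{n>=0} a_n x^n, so y'(x) = sum_{n>=1} n a_n x^(n-1) and y''(x) = sum_{n>=2} n(n-1) a_n x^(n-2).
Substitute into P(x) y'' + Q(x) y' + R(x) y = 0 with P(x) = 1, Q(x) = 0, R(x) = 7, and match powers of x.
Initial conditions: a_0 = 3, a_1 = -2.
Setting the coefficient of each power of x to zero and solving order by order (substituting the coefficients already found):
  x^0: 2 a_2 + 7 a_0 = 0  ->  2 a_2 = -7 a_0 = -21  ->  a_2 = -21/2
  x^1: 6 a_3 + 7 a_1 = 0  ->  6 a_3 = -7 a_1 = 14  ->  a_3 = 7/3
  x^2: 12 a_4 + 7 a_2 = 0  ->  12 a_4 = -7 a_2 = 147/2  ->  a_4 = 49/8
  x^3: 20 a_5 + 7 a_3 = 0  ->  20 a_5 = -7 a_3 = -49/3  ->  a_5 = -49/60
Truncated series: y(x) = 3 - 2 x - (21/2) x^2 + (7/3) x^3 + (49/8) x^4 - (49/60) x^5 + O(x^6).

a_0 = 3; a_1 = -2; a_2 = -21/2; a_3 = 7/3; a_4 = 49/8; a_5 = -49/60


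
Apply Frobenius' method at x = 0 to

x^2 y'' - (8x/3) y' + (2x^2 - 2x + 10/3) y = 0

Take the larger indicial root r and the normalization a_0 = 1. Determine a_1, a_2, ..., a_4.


Write in Frobenius form y'' + (p(x)/x) y' + (q(x)/x^2) y = 0:
  p(x) = -8/3,  q(x) = 2x^2 - 2x + 10/3.
Indicial equation: r(r-1) + (-8/3) r + (10/3) = 0 -> roots r_1 = 2, r_2 = 5/3.
Take r = r_1 = 2. Let y(x) = x^r sum_{n>=0} a_n x^n with a_0 = 1.
Substitute y = x^r sum a_n x^n and match x^{r+n}. The recurrence is
  D(n) a_n - 2 a_{n-1} + 2 a_{n-2} = 0,  where D(n) = (r+n)(r+n-1) + (-8/3)(r+n) + (10/3).
  a_n = [2 a_{n-1} - 2 a_{n-2}] / D(n).
Since the indicial polynomial factors as (r - r_1)(r - r_2), D(n) = (r_1 + n - r_1)(r_1 + n - r_2) = n(n + 1/3).
Evaluating step by step (a_0 = 1):
  n = 1: D(1) = 1(1 + 1/3) = 4/3; numerator = 2(1) = 2; a_1 = (2)/(4/3) = 3/2
  n = 2: D(2) = 2(2 + 1/3) = 14/3; numerator = 2(3/2) - 2(1) = 1; a_2 = (1)/(14/3) = 3/14
  n = 3: D(3) = 3(3 + 1/3) = 10; numerator = 2(3/14) - 2(3/2) = -18/7; a_3 = (-18/7)/(10) = -9/35
  n = 4: D(4) = 4(4 + 1/3) = 52/3; numerator = 2(-9/35) - 2(3/14) = -33/35; a_4 = (-33/35)/(52/3) = -99/1820

r = 2; a_0 = 1; a_1 = 3/2; a_2 = 3/14; a_3 = -9/35; a_4 = -99/1820


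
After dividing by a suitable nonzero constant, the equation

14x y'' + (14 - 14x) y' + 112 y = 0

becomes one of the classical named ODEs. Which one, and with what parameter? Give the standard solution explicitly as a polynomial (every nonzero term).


All three coefficients share the factor 14; dividing through by 14 gives  x y'' + (1 - x) y' + 8 y = 0.
This matches the Laguerre equation x y'' + (1 - x) y' + n y = 0 with n = 8; the polynomial solution is L_8(x).
With y = sum_k a_k x^k, matching x^k gives (k+1)k a_{k+1} + (k+1) a_{k+1} - k a_k + n a_k = 0, i.e. (k+1)^2 a_{k+1} = (k - n) a_k = (k - 8) a_k. The right side vanishes at k = 8, so the series terminates at degree 8.
Standard normalization L_n(0) = 1 gives a_0 = 1. Work upward with a_{k+1} = (k - 8) a_k / (k+1)^2:
  a_1 = (0 - 8)(1) / 1^2 = -8/1 = -8
  a_2 = (1 - 8)(-8) / 2^2 = 56/4 = 14
  a_3 = (2 - 8)(14) / 3^2 = -84/9 = -28/3
  a_4 = (3 - 8)(-28/3) / 4^2 = (140/3)/16 = 35/12
  a_5 = (4 - 8)(35/12) / 5^2 = (-35/3)/25 = -7/15
  a_6 = (5 - 8)(-7/15) / 6^2 = (7/5)/36 = 7/180
  a_7 = (6 - 8)(7/180) / 7^2 = (-7/90)/49 = -1/630
  a_8 = (7 - 8)(-1/630) / 8^2 = (1/630)/64 = 1/40320
Hence L_8(x) = x^8/40320 - x^7/630 + 7 x^6/180 - 7 x^5/15 + 35 x^4/12 - 28 x^3/3 + 14 x^2 - 8 x + 1.

L_8(x); series = x^8/40320 - x^7/630 + 7 x^6/180 - 7 x^5/15 + 35 x^4/12 - 28 x^3/3 + 14 x^2 - 8 x + 1


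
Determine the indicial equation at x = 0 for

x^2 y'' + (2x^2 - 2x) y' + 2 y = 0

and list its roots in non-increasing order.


Divide by x^2 to reach normal form y'' + P_1(x) y' + P_2(x) y = 0 with P_1(x) = 2 - 2/x and P_2(x) = 2/x^2.
x = 0 is a singular point because the y'-coefficient 2 - 2/x has a pole at x = 0 and the y-coefficient 2/x^2 has a pole at x = 0.
It is a regular singular point because x P_1(x) = p(x) = 2x - 2 and x^2 P_2(x) = q(x) = 2 are polynomials, hence analytic at x = 0.
p(0) = -2,  q(0) = 2.
Indicial equation: r(r-1) + p(0) r + q(0) = 0, i.e. r^2 + (p(0) - 1) r + q(0) = 0, i.e. r^2 - 3 r + 2 = 0.
Discriminant: (-3)^2 - 4(2) = 1, so r = (3 ± 1)/2.
Solving: r_1 = 2, r_2 = 1.

indicial: r^2 - 3 r + 2 = 0; roots r_1 = 2, r_2 = 1


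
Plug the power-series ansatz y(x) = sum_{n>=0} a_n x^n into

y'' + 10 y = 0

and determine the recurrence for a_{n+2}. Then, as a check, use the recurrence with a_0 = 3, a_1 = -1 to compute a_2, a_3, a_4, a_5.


Substitute y = sum_n a_n x^n into y'' + (const) y = 0.
y''(x) = sum_{n>=0} (n+2)(n+1) a_{n+2} x^n.
The ODE becomes sum_n [(n+2)(n+1) a_{n+2} + 10 a_n] x^n = 0.
Setting each coefficient to zero gives the recurrence:
  (n+2)(n+1) a_{n+2} + 10 a_n = 0,
  a_{n+2} = -10 / ((n+1)(n+2)) a_n.

Check with a_0 = 3, a_1 = -1 (apply the recurrence for n = 0, 1, 2, 3): a_0 = 3, a_1 = -1, a_2 = -15, a_3 = 5/3, a_4 = 25/2, a_5 = -5/6.

a_{n+2} = -10/((n+1)(n+2)) * a_n; check: a_0 = 3, a_1 = -1, a_2 = -15, a_3 = 5/3, a_4 = 25/2, a_5 = -5/6


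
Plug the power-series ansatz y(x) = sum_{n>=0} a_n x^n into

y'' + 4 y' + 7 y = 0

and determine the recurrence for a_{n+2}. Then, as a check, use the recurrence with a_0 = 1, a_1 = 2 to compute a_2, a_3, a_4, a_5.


Substitute y = sum_n a_n x^n.
y''(x) has coefficient (n+2)(n+1) a_{n+2} at x^n;
4 y'(x) has coefficient 4 (n+1) a_{n+1} at x^n;
7 y(x) has coefficient 7 a_n at x^n.
Matching x^n: (n+2)(n+1) a_{n+2} + 4 (n+1) a_{n+1} + 7 a_n = 0.
Thus a_{n+2} = [-4 (n+1) a_{n+1} - 7 a_n] / ((n+1)(n+2)).

Check with a_0 = 1, a_1 = 2 (apply the recurrence for n = 0, 1, 2, 3): a_0 = 1, a_1 = 2, a_2 = -15/2, a_3 = 23/3, a_4 = -79/24, a_5 = -1/20.

a_(n+2) = [-4 (n+1) a_(n+1) - 7 a_n] / ((n+1)(n+2)); check: a_0 = 1, a_1 = 2, a_2 = -15/2, a_3 = 23/3, a_4 = -79/24, a_5 = -1/20


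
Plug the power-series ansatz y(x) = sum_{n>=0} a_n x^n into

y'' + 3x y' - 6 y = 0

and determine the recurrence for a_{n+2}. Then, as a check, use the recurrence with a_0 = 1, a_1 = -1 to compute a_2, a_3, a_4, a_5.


Substitute y = sum_n a_n x^n.
y''(x) has coefficient (n+2)(n+1) a_{n+2} at x^n;
3 x y'(x) has coefficient 3 n a_n at x^n (shift);
-6 y(x) has coefficient -6 a_n at x^n.
Matching x^n: (n+2)(n+1) a_{n+2} + (3n - 6) a_n = 0.
Thus a_{n+2} = (-3n + 6) / ((n+1)(n+2)) * a_n.

Check with a_0 = 1, a_1 = -1 (apply the recurrence for n = 0, 1, 2, 3): a_0 = 1, a_1 = -1, a_2 = 3, a_3 = -1/2, a_4 = 0, a_5 = 3/40.

a_(n+2) = (-3n + 6) / ((n+1)(n+2)) * a_n; check: a_0 = 1, a_1 = -1, a_2 = 3, a_3 = -1/2, a_4 = 0, a_5 = 3/40


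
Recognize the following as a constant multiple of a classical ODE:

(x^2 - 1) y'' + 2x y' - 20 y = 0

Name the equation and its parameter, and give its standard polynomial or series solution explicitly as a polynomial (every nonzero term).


All three coefficients share the factor -1; dividing through by -1 gives  (1 - x^2) y'' - 2x y' + 20 y = 0.
This matches the Legendre equation (1 - x^2) y'' - 2x y' + n(n+1) y = 0 (note the -2x y' term) with n(n+1) = 20, so n = 4; the polynomial solution is P_4(x).
With y = sum_k a_k x^k, matching x^k gives (k+2)(k+1) a_{k+2} = [k(k+1) - n(n+1)] a_k = (k - 4)(k + 5) a_k. The right side vanishes at k = 4, so the series with the parity of 4 terminates at degree 4.
Standard normalization (P_n(1) = 1): leading coefficient (2n)!/(2^n (n!)^2) = 40320/(16*576) = 35/8, so a_4 = 35/8. Work downward with a_k = (k+1)(k+2) a_{k+2} / ((k - 4)(k + 5)):
  a_2 = (3)(4)(35/8) / ((2 - 4)(2 + 5)) = (105/2)/(-14) = -15/4
  a_0 = (1)(2)(-15/4) / ((0 - 4)(0 + 5)) = (-15/2)/(-20) = 3/8
Hence P_4(x) = 35 x^4/8 - 15 x^2/4 + 3/8.

P_4(x); series = 35 x^4/8 - 15 x^2/4 + 3/8


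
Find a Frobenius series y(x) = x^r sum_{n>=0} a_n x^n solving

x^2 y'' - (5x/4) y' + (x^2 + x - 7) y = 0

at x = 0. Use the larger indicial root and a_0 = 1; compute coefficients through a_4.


Write in Frobenius form y'' + (p(x)/x) y' + (q(x)/x^2) y = 0:
  p(x) = -5/4,  q(x) = x^2 + x - 7.
Indicial equation: r(r-1) + (-5/4) r + (-7) = 0 -> roots r_1 = 4, r_2 = -7/4.
Take r = r_1 = 4. Let y(x) = x^r sum_{n>=0} a_n x^n with a_0 = 1.
Substitute y = x^r sum a_n x^n and match x^{r+n}. The recurrence is
  D(n) a_n + 1 a_{n-1} + 1 a_{n-2} = 0,  where D(n) = (r+n)(r+n-1) + (-5/4)(r+n) + (-7).
  a_n = [-1 a_{n-1} - 1 a_{n-2}] / D(n).
Since the indicial polynomial factors as (r - r_1)(r - r_2), D(n) = (r_1 + n - r_1)(r_1 + n - r_2) = n(n + 23/4).
Evaluating step by step (a_0 = 1):
  n = 1: D(1) = 1(1 + 23/4) = 27/4; numerator = -1(1) = -1; a_1 = (-1)/(27/4) = -4/27
  n = 2: D(2) = 2(2 + 23/4) = 31/2; numerator = -1(-4/27) - 1(1) = -23/27; a_2 = (-23/27)/(31/2) = -46/837
  n = 3: D(3) = 3(3 + 23/4) = 105/4; numerator = -1(-46/837) - 1(-4/27) = 170/837; a_3 = (170/837)/(105/4) = 136/17577
  n = 4: D(4) = 4(4 + 23/4) = 39; numerator = -1(136/17577) - 1(-46/837) = 830/17577; a_4 = (830/17577)/(39) = 830/685503

r = 4; a_0 = 1; a_1 = -4/27; a_2 = -46/837; a_3 = 136/17577; a_4 = 830/685503


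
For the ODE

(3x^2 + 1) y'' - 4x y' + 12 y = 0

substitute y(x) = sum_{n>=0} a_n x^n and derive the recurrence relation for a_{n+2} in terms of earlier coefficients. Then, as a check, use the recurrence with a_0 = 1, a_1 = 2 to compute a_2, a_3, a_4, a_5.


Substitute y = sum_n a_n x^n.
(1 + 3 x^2) y'' contributes (n+2)(n+1) a_{n+2} + 3 n(n-1) a_n at x^n.
-4 x y'(x) contributes -4 n a_n at x^n.
12 y(x) contributes 12 a_n at x^n.
Matching x^n: (n+2)(n+1) a_{n+2} + (3 n(n-1) - 4 n + 12) a_n = 0.
Thus a_{n+2} = (-3 n(n-1) + 4 n - 12) / ((n+1)(n+2)) * a_n.

Check with a_0 = 1, a_1 = 2 (apply the recurrence for n = 0, 1, 2, 3): a_0 = 1, a_1 = 2, a_2 = -6, a_3 = -8/3, a_4 = 5, a_5 = 12/5.

a_(n+2) = (-3 n(n-1) + 4 n - 12) / ((n+1)(n+2)) * a_n; check: a_0 = 1, a_1 = 2, a_2 = -6, a_3 = -8/3, a_4 = 5, a_5 = 12/5


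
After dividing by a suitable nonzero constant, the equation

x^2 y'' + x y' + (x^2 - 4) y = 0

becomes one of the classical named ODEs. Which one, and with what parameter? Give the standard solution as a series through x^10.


The equation is already in a standard form:  x^2 y'' + x y' + (x^2 - 4) y = 0.
This matches the Bessel equation x^2 y'' + x y' + (x^2 - nu^2) y = 0 with nu^2 = 4, so nu = 2; the solution bounded at x = 0 is J_2(x).
Frobenius at x = 0: indicial roots ±nu; for r = nu the recurrence k(k + 2nu) c_k = -c_{k-2} gives the standard series J_nu(x) = sum_{k>=0} (-1)^k / (k! (k+nu)!) (x/2)^(2k+nu). Evaluate the first 5 terms:
  k = 0: (-1)^0 / (0! * 2! * 2^2) x^2 = 1/(1*2*4) x^2 = (1/8) x^2
  k = 1: (-1)^1 / (1! * 3! * 2^4) x^4 = -1/(1*6*16) x^4 = (-1/96) x^4
  k = 2: (-1)^2 / (2! * 4! * 2^6) x^6 = 1/(2*24*64) x^6 = (1/3072) x^6
  k = 3: (-1)^3 / (3! * 5! * 2^8) x^8 = -1/(6*120*256) x^8 = (-1/184320) x^8
  k = 4: (-1)^4 / (4! * 6! * 2^10) x^10 = 1/(24*720*1024) x^10 = (1/17694720) x^10
Hence J_2(x) = x^10/17694720 - x^8/184320 + x^6/3072 - x^4/96 + x^2/8 + ....

J_2(x); series = x^10/17694720 - x^8/184320 + x^6/3072 - x^4/96 + x^2/8


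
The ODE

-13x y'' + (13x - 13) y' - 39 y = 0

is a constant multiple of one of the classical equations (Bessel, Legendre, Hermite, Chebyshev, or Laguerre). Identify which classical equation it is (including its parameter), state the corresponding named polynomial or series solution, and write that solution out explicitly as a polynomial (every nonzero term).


All three coefficients share the factor -13; dividing through by -13 gives  x y'' + (1 - x) y' + 3 y = 0.
This matches the Laguerre equation x y'' + (1 - x) y' + n y = 0 with n = 3; the polynomial solution is L_3(x).
With y = sum_k a_k x^k, matching x^k gives (k+1)k a_{k+1} + (k+1) a_{k+1} - k a_k + n a_k = 0, i.e. (k+1)^2 a_{k+1} = (k - n) a_k = (k - 3) a_k. The right side vanishes at k = 3, so the series terminates at degree 3.
Standard normalization L_n(0) = 1 gives a_0 = 1. Work upward with a_{k+1} = (k - 3) a_k / (k+1)^2:
  a_1 = (0 - 3)(1) / 1^2 = -3/1 = -3
  a_2 = (1 - 3)(-3) / 2^2 = 6/4 = 3/2
  a_3 = (2 - 3)(3/2) / 3^2 = (-3/2)/9 = -1/6
Hence L_3(x) = -x^3/6 + 3 x^2/2 - 3 x + 1.

L_3(x); series = -x^3/6 + 3 x^2/2 - 3 x + 1


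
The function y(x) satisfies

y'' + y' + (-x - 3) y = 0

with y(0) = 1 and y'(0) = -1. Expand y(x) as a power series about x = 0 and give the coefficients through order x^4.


Ansatz: y(x) = sum_{n>=0} a_n x^n, so y'(x) = sum_{n>=1} n a_n x^(n-1) and y''(x) = sum_{n>=2} n(n-1) a_n x^(n-2).
Substitute into P(x) y'' + Q(x) y' + R(x) y = 0 with P(x) = 1, Q(x) = 1, R(x) = -x - 3, and match powers of x.
Initial conditions: a_0 = 1, a_1 = -1.
Setting the coefficient of each power of x to zero and solving order by order (substituting the coefficients already found):
  x^0: 2 a_2 + a_1 - 3 a_0 = 0  ->  2 a_2 = -a_1 + 3 a_0 = 4  ->  a_2 = 2
  x^1: 6 a_3 + 2 a_2 - 3 a_1 - a_0 = 0  ->  6 a_3 = -2 a_2 + 3 a_1 + a_0 = -6  ->  a_3 = -1
  x^2: 12 a_4 + 3 a_3 - 3 a_2 - a_1 = 0  ->  12 a_4 = -3 a_3 + 3 a_2 + a_1 = 8  ->  a_4 = 2/3
Truncated series: y(x) = 1 - x + 2 x^2 - x^3 + (2/3) x^4 + O(x^5).

a_0 = 1; a_1 = -1; a_2 = 2; a_3 = -1; a_4 = 2/3


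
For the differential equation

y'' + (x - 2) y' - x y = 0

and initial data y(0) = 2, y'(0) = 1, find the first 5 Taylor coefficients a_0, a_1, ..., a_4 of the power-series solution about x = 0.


Ansatz: y(x) = sum_{n>=0} a_n x^n, so y'(x) = sum_{n>=1} n a_n x^(n-1) and y''(x) = sum_{n>=2} n(n-1) a_n x^(n-2).
Substitute into P(x) y'' + Q(x) y' + R(x) y = 0 with P(x) = 1, Q(x) = x - 2, R(x) = -x, and match powers of x.
Initial conditions: a_0 = 2, a_1 = 1.
Setting the coefficient of each power of x to zero and solving order by order (substituting the coefficients already found):
  x^0: 2 a_2 - 2 a_1 = 0  ->  2 a_2 = 2 a_1 = 2  ->  a_2 = 1
  x^1: 6 a_3 - 4 a_2 + a_1 - a_0 = 0  ->  6 a_3 = 4 a_2 - a_1 + a_0 = 5  ->  a_3 = 5/6
  x^2: 12 a_4 - 6 a_3 + 2 a_2 - a_1 = 0  ->  12 a_4 = 6 a_3 - 2 a_2 + a_1 = 4  ->  a_4 = 1/3
Truncated series: y(x) = 2 + x + x^2 + (5/6) x^3 + (1/3) x^4 + O(x^5).

a_0 = 2; a_1 = 1; a_2 = 1; a_3 = 5/6; a_4 = 1/3


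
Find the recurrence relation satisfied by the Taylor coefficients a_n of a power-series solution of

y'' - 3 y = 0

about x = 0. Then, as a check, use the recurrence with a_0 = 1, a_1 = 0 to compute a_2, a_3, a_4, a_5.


Substitute y = sum_n a_n x^n into y'' + (const) y = 0.
y''(x) = sum_{n>=0} (n+2)(n+1) a_{n+2} x^n.
The ODE becomes sum_n [(n+2)(n+1) a_{n+2} - 3 a_n] x^n = 0.
Setting each coefficient to zero gives the recurrence:
  (n+2)(n+1) a_{n+2} - 3 a_n = 0,
  a_{n+2} = 3 / ((n+1)(n+2)) a_n.

Check with a_0 = 1, a_1 = 0 (apply the recurrence for n = 0, 1, 2, 3): a_0 = 1, a_1 = 0, a_2 = 3/2, a_3 = 0, a_4 = 3/8, a_5 = 0.

a_{n+2} = 3/((n+1)(n+2)) * a_n; check: a_0 = 1, a_1 = 0, a_2 = 3/2, a_3 = 0, a_4 = 3/8, a_5 = 0


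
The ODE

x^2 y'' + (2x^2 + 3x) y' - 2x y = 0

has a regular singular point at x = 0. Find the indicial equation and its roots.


Divide by x^2 to reach normal form y'' + P_1(x) y' + P_2(x) y = 0 with P_1(x) = 2 + 3/x and P_2(x) = -2/x.
x = 0 is a singular point because the y'-coefficient 2 + 3/x has a pole at x = 0 and the y-coefficient -2/x has a pole at x = 0.
It is a regular singular point because x P_1(x) = p(x) = 2x + 3 and x^2 P_2(x) = q(x) = -2x are polynomials, hence analytic at x = 0.
p(0) = 3,  q(0) = 0.
Indicial equation: r(r-1) + p(0) r + q(0) = 0, i.e. r^2 + (p(0) - 1) r + q(0) = 0, i.e. r^2 + 2 r = 0.
Discriminant: (2)^2 - 4(0) = 4, so r = (-2 ± 2)/2.
Solving: r_1 = 0, r_2 = -2.

indicial: r^2 + 2 r = 0; roots r_1 = 0, r_2 = -2


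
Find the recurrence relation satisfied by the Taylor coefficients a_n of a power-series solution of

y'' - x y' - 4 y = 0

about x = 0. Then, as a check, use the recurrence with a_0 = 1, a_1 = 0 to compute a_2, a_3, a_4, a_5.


Substitute y = sum_n a_n x^n.
y''(x) has coefficient (n+2)(n+1) a_{n+2} at x^n;
-x y'(x) has coefficient -n a_n at x^n (shift);
-4 y(x) has coefficient -4 a_n at x^n.
Matching x^n: (n+2)(n+1) a_{n+2} + (-n - 4) a_n = 0.
Thus a_{n+2} = (n + 4) / ((n+1)(n+2)) * a_n.

Check with a_0 = 1, a_1 = 0 (apply the recurrence for n = 0, 1, 2, 3): a_0 = 1, a_1 = 0, a_2 = 2, a_3 = 0, a_4 = 1, a_5 = 0.

a_(n+2) = (n + 4) / ((n+1)(n+2)) * a_n; check: a_0 = 1, a_1 = 0, a_2 = 2, a_3 = 0, a_4 = 1, a_5 = 0


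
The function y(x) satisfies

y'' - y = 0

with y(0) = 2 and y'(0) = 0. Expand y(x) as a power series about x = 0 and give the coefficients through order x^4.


Ansatz: y(x) = sum_{n>=0} a_n x^n, so y'(x) = sum_{n>=1} n a_n x^(n-1) and y''(x) = sum_{n>=2} n(n-1) a_n x^(n-2).
Substitute into P(x) y'' + Q(x) y' + R(x) y = 0 with P(x) = 1, Q(x) = 0, R(x) = -1, and match powers of x.
Initial conditions: a_0 = 2, a_1 = 0.
Setting the coefficient of each power of x to zero and solving order by order (substituting the coefficients already found):
  x^0: 2 a_2 - a_0 = 0  ->  2 a_2 = a_0 = 2  ->  a_2 = 1
  x^1: 6 a_3 - a_1 = 0  ->  6 a_3 = a_1 = 0  ->  a_3 = 0
  x^2: 12 a_4 - a_2 = 0  ->  12 a_4 = a_2 = 1  ->  a_4 = 1/12
Truncated series: y(x) = 2 + x^2 + (1/12) x^4 + O(x^5).

a_0 = 2; a_1 = 0; a_2 = 1; a_3 = 0; a_4 = 1/12


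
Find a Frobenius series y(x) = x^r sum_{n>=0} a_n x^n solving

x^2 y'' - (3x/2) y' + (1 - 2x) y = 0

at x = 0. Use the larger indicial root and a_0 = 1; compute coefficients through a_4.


Write in Frobenius form y'' + (p(x)/x) y' + (q(x)/x^2) y = 0:
  p(x) = -3/2,  q(x) = 1 - 2x.
Indicial equation: r(r-1) + (-3/2) r + (1) = 0 -> roots r_1 = 2, r_2 = 1/2.
Take r = r_1 = 2. Let y(x) = x^r sum_{n>=0} a_n x^n with a_0 = 1.
Substitute y = x^r sum a_n x^n and match x^{r+n}. The recurrence is
  D(n) a_n - 2 a_{n-1} = 0,  where D(n) = (r+n)(r+n-1) + (-3/2)(r+n) + (1).
  a_n = 2 / D(n) * a_{n-1}.
Since the indicial polynomial factors as (r - r_1)(r - r_2), D(n) = (r_1 + n - r_1)(r_1 + n - r_2) = n(n + 3/2).
Evaluating step by step (a_0 = 1):
  n = 1: D(1) = 1(1 + 3/2) = 5/2; numerator = 2(1) = 2; a_1 = (2)/(5/2) = 4/5
  n = 2: D(2) = 2(2 + 3/2) = 7; numerator = 2(4/5) = 8/5; a_2 = (8/5)/(7) = 8/35
  n = 3: D(3) = 3(3 + 3/2) = 27/2; numerator = 2(8/35) = 16/35; a_3 = (16/35)/(27/2) = 32/945
  n = 4: D(4) = 4(4 + 3/2) = 22; numerator = 2(32/945) = 64/945; a_4 = (64/945)/(22) = 32/10395

r = 2; a_0 = 1; a_1 = 4/5; a_2 = 8/35; a_3 = 32/945; a_4 = 32/10395


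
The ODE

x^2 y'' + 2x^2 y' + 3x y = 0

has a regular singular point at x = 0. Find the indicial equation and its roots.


Divide by x^2 to reach normal form y'' + P_1(x) y' + P_2(x) y = 0 with P_1(x) = 2 and P_2(x) = 3/x.
x = 0 is a singular point because the y-coefficient 3/x has a pole at x = 0.
It is a regular singular point because x P_1(x) = p(x) = 2x and x^2 P_2(x) = q(x) = 3x are polynomials, hence analytic at x = 0.
p(0) = 0,  q(0) = 0.
Indicial equation: r(r-1) + p(0) r + q(0) = 0, i.e. r^2 + (p(0) - 1) r + q(0) = 0, i.e. r^2 - 1 r = 0.
Discriminant: (-1)^2 - 4(0) = 1, so r = (1 ± 1)/2.
Solving: r_1 = 1, r_2 = 0.

indicial: r^2 - 1 r = 0; roots r_1 = 1, r_2 = 0


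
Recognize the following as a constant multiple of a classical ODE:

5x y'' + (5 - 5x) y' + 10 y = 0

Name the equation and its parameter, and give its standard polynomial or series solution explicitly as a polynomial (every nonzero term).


All three coefficients share the factor 5; dividing through by 5 gives  x y'' + (1 - x) y' + 2 y = 0.
This matches the Laguerre equation x y'' + (1 - x) y' + n y = 0 with n = 2; the polynomial solution is L_2(x).
With y = sum_k a_k x^k, matching x^k gives (k+1)k a_{k+1} + (k+1) a_{k+1} - k a_k + n a_k = 0, i.e. (k+1)^2 a_{k+1} = (k - n) a_k = (k - 2) a_k. The right side vanishes at k = 2, so the series terminates at degree 2.
Standard normalization L_n(0) = 1 gives a_0 = 1. Work upward with a_{k+1} = (k - 2) a_k / (k+1)^2:
  a_1 = (0 - 2)(1) / 1^2 = -2/1 = -2
  a_2 = (1 - 2)(-2) / 2^2 = 2/4 = 1/2
Hence L_2(x) = x^2/2 - 2 x + 1.

L_2(x); series = x^2/2 - 2 x + 1


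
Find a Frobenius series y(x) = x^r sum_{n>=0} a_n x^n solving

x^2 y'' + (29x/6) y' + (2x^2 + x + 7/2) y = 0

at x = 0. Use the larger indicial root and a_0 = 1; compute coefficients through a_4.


Write in Frobenius form y'' + (p(x)/x) y' + (q(x)/x^2) y = 0:
  p(x) = 29/6,  q(x) = 2x^2 + x + 7/2.
Indicial equation: r(r-1) + (29/6) r + (7/2) = 0 -> roots r_1 = -3/2, r_2 = -7/3.
Take r = r_1 = -3/2. Let y(x) = x^r sum_{n>=0} a_n x^n with a_0 = 1.
Substitute y = x^r sum a_n x^n and match x^{r+n}. The recurrence is
  D(n) a_n + 1 a_{n-1} + 2 a_{n-2} = 0,  where D(n) = (r+n)(r+n-1) + (29/6)(r+n) + (7/2).
  a_n = [-1 a_{n-1} - 2 a_{n-2}] / D(n).
Since the indicial polynomial factors as (r - r_1)(r - r_2), D(n) = (r_1 + n - r_1)(r_1 + n - r_2) = n(n + 5/6).
Evaluating step by step (a_0 = 1):
  n = 1: D(1) = 1(1 + 5/6) = 11/6; numerator = -1(1) = -1; a_1 = (-1)/(11/6) = -6/11
  n = 2: D(2) = 2(2 + 5/6) = 17/3; numerator = -1(-6/11) - 2(1) = -16/11; a_2 = (-16/11)/(17/3) = -48/187
  n = 3: D(3) = 3(3 + 5/6) = 23/2; numerator = -1(-48/187) - 2(-6/11) = 252/187; a_3 = (252/187)/(23/2) = 504/4301
  n = 4: D(4) = 4(4 + 5/6) = 58/3; numerator = -1(504/4301) - 2(-48/187) = 1704/4301; a_4 = (1704/4301)/(58/3) = 2556/124729

r = -3/2; a_0 = 1; a_1 = -6/11; a_2 = -48/187; a_3 = 504/4301; a_4 = 2556/124729


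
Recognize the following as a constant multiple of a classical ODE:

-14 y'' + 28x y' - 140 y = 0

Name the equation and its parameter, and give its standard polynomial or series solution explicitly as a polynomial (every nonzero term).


All three coefficients share the factor -14; dividing through by -14 gives  y'' - 2x y' + 10 y = 0.
This matches the Hermite equation y'' - 2x y' + 2n y = 0 with 2n = 10, so n = 5; the polynomial solution is H_5(x).
With y = sum_k a_k x^k, matching x^k gives (k+2)(k+1) a_{k+2} = 2(k - n) a_k = 2(k - 5) a_k. The right side vanishes at k = 5, so the series with the parity of 5 terminates at degree 5.
Standard normalization: leading coefficient of H_n is 2^n, so a_5 = 2^5 = 32. Work downward with a_k = (k+1)(k+2) a_{k+2} / (2(k - n)):
  a_3 = (4)(5)(32) / (2(3 - 5)) = 640/(-4) = -160
  a_1 = (2)(3)(-160) / (2(1 - 5)) = -960/(-8) = 120
Hence H_5(x) = 32 x^5 - 160 x^3 + 120 x.

H_5(x); series = 32 x^5 - 160 x^3 + 120 x


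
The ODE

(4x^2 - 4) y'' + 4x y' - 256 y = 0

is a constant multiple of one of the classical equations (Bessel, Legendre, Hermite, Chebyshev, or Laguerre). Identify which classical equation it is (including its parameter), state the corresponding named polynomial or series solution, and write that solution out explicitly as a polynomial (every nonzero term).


All three coefficients share the factor -4; dividing through by -4 gives  (1 - x^2) y'' - x y' + 64 y = 0.
This matches the Chebyshev equation (1 - x^2) y'' - x y' + n^2 y = 0 (note the -x y' term, not -2x y') with n^2 = 64, so n = 8; the polynomial solution is T_8(x).
With y = sum_k a_k x^k, matching x^k gives (k+2)(k+1) a_{k+2} = (k^2 - n^2) a_k = (k - 8)(k + 8) a_k. The right side vanishes at k = 8, so the series with the parity of 8 terminates at degree 8.
Standard normalization: leading coefficient of T_n is 2^(n-1), so a_8 = 2^7 = 128. Work downward with a_k = (k+1)(k+2) a_{k+2} / ((k - 8)(k + 8)):
  a_6 = (7)(8)(128) / ((6 - 8)(6 + 8)) = 7168/(-28) = -256
  a_4 = (5)(6)(-256) / ((4 - 8)(4 + 8)) = -7680/(-48) = 160
  a_2 = (3)(4)(160) / ((2 - 8)(2 + 8)) = 1920/(-60) = -32
  a_0 = (1)(2)(-32) / ((0 - 8)(0 + 8)) = -64/(-64) = 1
Hence T_8(x) = 128 x^8 - 256 x^6 + 160 x^4 - 32 x^2 + 1.

T_8(x); series = 128 x^8 - 256 x^6 + 160 x^4 - 32 x^2 + 1


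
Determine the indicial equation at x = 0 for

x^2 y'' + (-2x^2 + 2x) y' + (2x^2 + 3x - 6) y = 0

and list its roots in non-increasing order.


Divide by x^2 to reach normal form y'' + P_1(x) y' + P_2(x) y = 0 with P_1(x) = -2 + 2/x and P_2(x) = 2 + 3/x - 6/x^2.
x = 0 is a singular point because the y'-coefficient -2 + 2/x has a pole at x = 0 and the y-coefficient 2 + 3/x - 6/x^2 has a pole at x = 0.
It is a regular singular point because x P_1(x) = p(x) = 2 - 2x and x^2 P_2(x) = q(x) = 2x^2 + 3x - 6 are polynomials, hence analytic at x = 0.
p(0) = 2,  q(0) = -6.
Indicial equation: r(r-1) + p(0) r + q(0) = 0, i.e. r^2 + (p(0) - 1) r + q(0) = 0, i.e. r^2 + 1 r - 6 = 0.
Discriminant: (1)^2 - 4(-6) = 25, so r = (-1 ± 5)/2.
Solving: r_1 = 2, r_2 = -3.

indicial: r^2 + 1 r - 6 = 0; roots r_1 = 2, r_2 = -3


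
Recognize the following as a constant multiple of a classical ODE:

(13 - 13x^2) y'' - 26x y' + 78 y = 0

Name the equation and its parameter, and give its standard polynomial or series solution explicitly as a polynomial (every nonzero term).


All three coefficients share the factor 13; dividing through by 13 gives  (1 - x^2) y'' - 2x y' + 6 y = 0.
This matches the Legendre equation (1 - x^2) y'' - 2x y' + n(n+1) y = 0 (note the -2x y' term) with n(n+1) = 6, so n = 2; the polynomial solution is P_2(x).
With y = sum_k a_k x^k, matching x^k gives (k+2)(k+1) a_{k+2} = [k(k+1) - n(n+1)] a_k = (k - 2)(k + 3) a_k. The right side vanishes at k = 2, so the series with the parity of 2 terminates at degree 2.
Standard normalization (P_n(1) = 1): leading coefficient (2n)!/(2^n (n!)^2) = 24/(4*4) = 3/2, so a_2 = 3/2. Work downward with a_k = (k+1)(k+2) a_{k+2} / ((k - 2)(k + 3)):
  a_0 = (1)(2)(3/2) / ((0 - 2)(0 + 3)) = 3/(-6) = -1/2
Hence P_2(x) = 3 x^2/2 - 1/2.

P_2(x); series = 3 x^2/2 - 1/2


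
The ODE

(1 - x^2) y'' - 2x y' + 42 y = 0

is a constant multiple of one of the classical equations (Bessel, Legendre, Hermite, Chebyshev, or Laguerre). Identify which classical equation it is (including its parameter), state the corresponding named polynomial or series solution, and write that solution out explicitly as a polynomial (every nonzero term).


The equation is already in a standard form:  (1 - x^2) y'' - 2x y' + 42 y = 0.
This matches the Legendre equation (1 - x^2) y'' - 2x y' + n(n+1) y = 0 (note the -2x y' term) with n(n+1) = 42, so n = 6; the polynomial solution is P_6(x).
With y = sum_k a_k x^k, matching x^k gives (k+2)(k+1) a_{k+2} = [k(k+1) - n(n+1)] a_k = (k - 6)(k + 7) a_k. The right side vanishes at k = 6, so the series with the parity of 6 terminates at degree 6.
Standard normalization (P_n(1) = 1): leading coefficient (2n)!/(2^n (n!)^2) = 479001600/(64*518400) = 231/16, so a_6 = 231/16. Work downward with a_k = (k+1)(k+2) a_{k+2} / ((k - 6)(k + 7)):
  a_4 = (5)(6)(231/16) / ((4 - 6)(4 + 7)) = (3465/8)/(-22) = -315/16
  a_2 = (3)(4)(-315/16) / ((2 - 6)(2 + 7)) = (-945/4)/(-36) = 105/16
  a_0 = (1)(2)(105/16) / ((0 - 6)(0 + 7)) = (105/8)/(-42) = -5/16
Hence P_6(x) = 231 x^6/16 - 315 x^4/16 + 105 x^2/16 - 5/16.

P_6(x); series = 231 x^6/16 - 315 x^4/16 + 105 x^2/16 - 5/16


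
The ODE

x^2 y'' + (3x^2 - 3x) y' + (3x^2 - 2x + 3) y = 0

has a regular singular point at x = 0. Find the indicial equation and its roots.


Divide by x^2 to reach normal form y'' + P_1(x) y' + P_2(x) y = 0 with P_1(x) = 3 - 3/x and P_2(x) = 3 - 2/x + 3/x^2.
x = 0 is a singular point because the y'-coefficient 3 - 3/x has a pole at x = 0 and the y-coefficient 3 - 2/x + 3/x^2 has a pole at x = 0.
It is a regular singular point because x P_1(x) = p(x) = 3x - 3 and x^2 P_2(x) = q(x) = 3x^2 - 2x + 3 are polynomials, hence analytic at x = 0.
p(0) = -3,  q(0) = 3.
Indicial equation: r(r-1) + p(0) r + q(0) = 0, i.e. r^2 + (p(0) - 1) r + q(0) = 0, i.e. r^2 - 4 r + 3 = 0.
Discriminant: (-4)^2 - 4(3) = 4, so r = (4 ± 2)/2.
Solving: r_1 = 3, r_2 = 1.

indicial: r^2 - 4 r + 3 = 0; roots r_1 = 3, r_2 = 1


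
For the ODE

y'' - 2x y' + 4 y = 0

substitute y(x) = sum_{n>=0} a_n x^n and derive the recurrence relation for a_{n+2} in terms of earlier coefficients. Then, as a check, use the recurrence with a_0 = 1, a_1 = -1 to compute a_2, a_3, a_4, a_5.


Substitute y = sum_n a_n x^n.
y''(x) has coefficient (n+2)(n+1) a_{n+2} at x^n;
-2 x y'(x) has coefficient -2 n a_n at x^n (shift);
4 y(x) has coefficient 4 a_n at x^n.
Matching x^n: (n+2)(n+1) a_{n+2} + (-2n + 4) a_n = 0.
Thus a_{n+2} = (2n - 4) / ((n+1)(n+2)) * a_n.

Check with a_0 = 1, a_1 = -1 (apply the recurrence for n = 0, 1, 2, 3): a_0 = 1, a_1 = -1, a_2 = -2, a_3 = 1/3, a_4 = 0, a_5 = 1/30.

a_(n+2) = (2n - 4) / ((n+1)(n+2)) * a_n; check: a_0 = 1, a_1 = -1, a_2 = -2, a_3 = 1/3, a_4 = 0, a_5 = 1/30


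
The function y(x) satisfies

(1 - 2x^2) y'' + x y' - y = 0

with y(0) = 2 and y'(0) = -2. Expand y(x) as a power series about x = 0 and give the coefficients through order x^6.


Ansatz: y(x) = sum_{n>=0} a_n x^n, so y'(x) = sum_{n>=1} n a_n x^(n-1) and y''(x) = sum_{n>=2} n(n-1) a_n x^(n-2).
Substitute into P(x) y'' + Q(x) y' + R(x) y = 0 with P(x) = 1 - 2x^2, Q(x) = x, R(x) = -1, and match powers of x.
Initial conditions: a_0 = 2, a_1 = -2.
Setting the coefficient of each power of x to zero and solving order by order (substituting the coefficients already found):
  x^0: 2 a_2 - a_0 = 0  ->  2 a_2 = a_0 = 2  ->  a_2 = 1
  x^1: 6 a_3 = 0  ->  a_3 = 0
  x^2: 12 a_4 - 3 a_2 = 0  ->  12 a_4 = 3 a_2 = 3  ->  a_4 = 1/4
  x^3: 20 a_5 - 10 a_3 = 0  ->  20 a_5 = 10 a_3 = 0  ->  a_5 = 0
  x^4: 30 a_6 - 21 a_4 = 0  ->  30 a_6 = 21 a_4 = 21/4  ->  a_6 = 7/40
Truncated series: y(x) = 2 - 2 x + x^2 + (1/4) x^4 + (7/40) x^6 + O(x^7).

a_0 = 2; a_1 = -2; a_2 = 1; a_3 = 0; a_4 = 1/4; a_5 = 0; a_6 = 7/40


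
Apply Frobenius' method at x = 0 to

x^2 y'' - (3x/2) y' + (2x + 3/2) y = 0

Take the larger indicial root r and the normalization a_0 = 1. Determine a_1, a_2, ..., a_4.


Write in Frobenius form y'' + (p(x)/x) y' + (q(x)/x^2) y = 0:
  p(x) = -3/2,  q(x) = 2x + 3/2.
Indicial equation: r(r-1) + (-3/2) r + (3/2) = 0 -> roots r_1 = 3/2, r_2 = 1.
Take r = r_1 = 3/2. Let y(x) = x^r sum_{n>=0} a_n x^n with a_0 = 1.
Substitute y = x^r sum a_n x^n and match x^{r+n}. The recurrence is
  D(n) a_n + 2 a_{n-1} = 0,  where D(n) = (r+n)(r+n-1) + (-3/2)(r+n) + (3/2).
  a_n = -2 / D(n) * a_{n-1}.
Since the indicial polynomial factors as (r - r_1)(r - r_2), D(n) = (r_1 + n - r_1)(r_1 + n - r_2) = n(n + 1/2).
Evaluating step by step (a_0 = 1):
  n = 1: D(1) = 1(1 + 1/2) = 3/2; numerator = -2(1) = -2; a_1 = (-2)/(3/2) = -4/3
  n = 2: D(2) = 2(2 + 1/2) = 5; numerator = -2(-4/3) = 8/3; a_2 = (8/3)/(5) = 8/15
  n = 3: D(3) = 3(3 + 1/2) = 21/2; numerator = -2(8/15) = -16/15; a_3 = (-16/15)/(21/2) = -32/315
  n = 4: D(4) = 4(4 + 1/2) = 18; numerator = -2(-32/315) = 64/315; a_4 = (64/315)/(18) = 32/2835

r = 3/2; a_0 = 1; a_1 = -4/3; a_2 = 8/15; a_3 = -32/315; a_4 = 32/2835


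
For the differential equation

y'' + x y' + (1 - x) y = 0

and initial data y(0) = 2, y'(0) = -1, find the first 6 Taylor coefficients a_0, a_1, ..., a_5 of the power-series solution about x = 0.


Ansatz: y(x) = sum_{n>=0} a_n x^n, so y'(x) = sum_{n>=1} n a_n x^(n-1) and y''(x) = sum_{n>=2} n(n-1) a_n x^(n-2).
Substitute into P(x) y'' + Q(x) y' + R(x) y = 0 with P(x) = 1, Q(x) = x, R(x) = 1 - x, and match powers of x.
Initial conditions: a_0 = 2, a_1 = -1.
Setting the coefficient of each power of x to zero and solving order by order (substituting the coefficients already found):
  x^0: 2 a_2 + a_0 = 0  ->  2 a_2 = -a_0 = -2  ->  a_2 = -1
  x^1: 6 a_3 + 2 a_1 - a_0 = 0  ->  6 a_3 = -2 a_1 + a_0 = 4  ->  a_3 = 2/3
  x^2: 12 a_4 + 3 a_2 - a_1 = 0  ->  12 a_4 = -3 a_2 + a_1 = 2  ->  a_4 = 1/6
  x^3: 20 a_5 + 4 a_3 - a_2 = 0  ->  20 a_5 = -4 a_3 + a_2 = -11/3  ->  a_5 = -11/60
Truncated series: y(x) = 2 - x - x^2 + (2/3) x^3 + (1/6) x^4 - (11/60) x^5 + O(x^6).

a_0 = 2; a_1 = -1; a_2 = -1; a_3 = 2/3; a_4 = 1/6; a_5 = -11/60


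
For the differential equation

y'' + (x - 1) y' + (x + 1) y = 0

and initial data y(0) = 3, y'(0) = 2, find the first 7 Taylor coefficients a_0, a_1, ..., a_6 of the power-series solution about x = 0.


Ansatz: y(x) = sum_{n>=0} a_n x^n, so y'(x) = sum_{n>=1} n a_n x^(n-1) and y''(x) = sum_{n>=2} n(n-1) a_n x^(n-2).
Substitute into P(x) y'' + Q(x) y' + R(x) y = 0 with P(x) = 1, Q(x) = x - 1, R(x) = x + 1, and match powers of x.
Initial conditions: a_0 = 3, a_1 = 2.
Setting the coefficient of each power of x to zero and solving order by order (substituting the coefficients already found):
  x^0: 2 a_2 - a_1 + a_0 = 0  ->  2 a_2 = a_1 - a_0 = -1  ->  a_2 = -1/2
  x^1: 6 a_3 - 2 a_2 + 2 a_1 + a_0 = 0  ->  6 a_3 = 2 a_2 - 2 a_1 - a_0 = -8  ->  a_3 = -4/3
  x^2: 12 a_4 - 3 a_3 + 3 a_2 + a_1 = 0  ->  12 a_4 = 3 a_3 - 3 a_2 - a_1 = -9/2  ->  a_4 = -3/8
  x^3: 20 a_5 - 4 a_4 + 4 a_3 + a_2 = 0  ->  20 a_5 = 4 a_4 - 4 a_3 - a_2 = 13/3  ->  a_5 = 13/60
  x^4: 30 a_6 - 5 a_5 + 5 a_4 + a_3 = 0  ->  30 a_6 = 5 a_5 - 5 a_4 - a_3 = 103/24  ->  a_6 = 103/720
Truncated series: y(x) = 3 + 2 x - (1/2) x^2 - (4/3) x^3 - (3/8) x^4 + (13/60) x^5 + (103/720) x^6 + O(x^7).

a_0 = 3; a_1 = 2; a_2 = -1/2; a_3 = -4/3; a_4 = -3/8; a_5 = 13/60; a_6 = 103/720


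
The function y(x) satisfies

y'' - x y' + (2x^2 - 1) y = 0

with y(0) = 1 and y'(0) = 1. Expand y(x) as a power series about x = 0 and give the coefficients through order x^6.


Ansatz: y(x) = sum_{n>=0} a_n x^n, so y'(x) = sum_{n>=1} n a_n x^(n-1) and y''(x) = sum_{n>=2} n(n-1) a_n x^(n-2).
Substitute into P(x) y'' + Q(x) y' + R(x) y = 0 with P(x) = 1, Q(x) = -x, R(x) = 2x^2 - 1, and match powers of x.
Initial conditions: a_0 = 1, a_1 = 1.
Setting the coefficient of each power of x to zero and solving order by order (substituting the coefficients already found):
  x^0: 2 a_2 - a_0 = 0  ->  2 a_2 = a_0 = 1  ->  a_2 = 1/2
  x^1: 6 a_3 - 2 a_1 = 0  ->  6 a_3 = 2 a_1 = 2  ->  a_3 = 1/3
  x^2: 12 a_4 - 3 a_2 + 2 a_0 = 0  ->  12 a_4 = 3 a_2 - 2 a_0 = -1/2  ->  a_4 = -1/24
  x^3: 20 a_5 - 4 a_3 + 2 a_1 = 0  ->  20 a_5 = 4 a_3 - 2 a_1 = -2/3  ->  a_5 = -1/30
  x^4: 30 a_6 - 5 a_4 + 2 a_2 = 0  ->  30 a_6 = 5 a_4 - 2 a_2 = -29/24  ->  a_6 = -29/720
Truncated series: y(x) = 1 + x + (1/2) x^2 + (1/3) x^3 - (1/24) x^4 - (1/30) x^5 - (29/720) x^6 + O(x^7).

a_0 = 1; a_1 = 1; a_2 = 1/2; a_3 = 1/3; a_4 = -1/24; a_5 = -1/30; a_6 = -29/720


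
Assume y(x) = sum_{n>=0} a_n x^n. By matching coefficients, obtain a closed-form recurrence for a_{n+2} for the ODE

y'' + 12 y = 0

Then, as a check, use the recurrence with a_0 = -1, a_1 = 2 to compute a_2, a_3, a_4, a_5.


Substitute y = sum_n a_n x^n into y'' + (const) y = 0.
y''(x) = sum_{n>=0} (n+2)(n+1) a_{n+2} x^n.
The ODE becomes sum_n [(n+2)(n+1) a_{n+2} + 12 a_n] x^n = 0.
Setting each coefficient to zero gives the recurrence:
  (n+2)(n+1) a_{n+2} + 12 a_n = 0,
  a_{n+2} = -12 / ((n+1)(n+2)) a_n.

Check with a_0 = -1, a_1 = 2 (apply the recurrence for n = 0, 1, 2, 3): a_0 = -1, a_1 = 2, a_2 = 6, a_3 = -4, a_4 = -6, a_5 = 12/5.

a_{n+2} = -12/((n+1)(n+2)) * a_n; check: a_0 = -1, a_1 = 2, a_2 = 6, a_3 = -4, a_4 = -6, a_5 = 12/5


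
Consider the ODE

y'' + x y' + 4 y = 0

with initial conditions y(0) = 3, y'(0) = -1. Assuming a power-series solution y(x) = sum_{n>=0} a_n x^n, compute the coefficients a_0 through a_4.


Ansatz: y(x) = sum_{n>=0} a_n x^n, so y'(x) = sum_{n>=1} n a_n x^(n-1) and y''(x) = sum_{n>=2} n(n-1) a_n x^(n-2).
Substitute into P(x) y'' + Q(x) y' + R(x) y = 0 with P(x) = 1, Q(x) = x, R(x) = 4, and match powers of x.
Initial conditions: a_0 = 3, a_1 = -1.
Setting the coefficient of each power of x to zero and solving order by order (substituting the coefficients already found):
  x^0: 2 a_2 + 4 a_0 = 0  ->  2 a_2 = -4 a_0 = -12  ->  a_2 = -6
  x^1: 6 a_3 + 5 a_1 = 0  ->  6 a_3 = -5 a_1 = 5  ->  a_3 = 5/6
  x^2: 12 a_4 + 6 a_2 = 0  ->  12 a_4 = -6 a_2 = 36  ->  a_4 = 3
Truncated series: y(x) = 3 - x - 6 x^2 + (5/6) x^3 + 3 x^4 + O(x^5).

a_0 = 3; a_1 = -1; a_2 = -6; a_3 = 5/6; a_4 = 3


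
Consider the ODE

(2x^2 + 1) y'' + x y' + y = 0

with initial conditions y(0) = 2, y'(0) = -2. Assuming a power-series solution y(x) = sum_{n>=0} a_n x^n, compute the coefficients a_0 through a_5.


Ansatz: y(x) = sum_{n>=0} a_n x^n, so y'(x) = sum_{n>=1} n a_n x^(n-1) and y''(x) = sum_{n>=2} n(n-1) a_n x^(n-2).
Substitute into P(x) y'' + Q(x) y' + R(x) y = 0 with P(x) = 2x^2 + 1, Q(x) = x, R(x) = 1, and match powers of x.
Initial conditions: a_0 = 2, a_1 = -2.
Setting the coefficient of each power of x to zero and solving order by order (substituting the coefficients already found):
  x^0: 2 a_2 + a_0 = 0  ->  2 a_2 = -a_0 = -2  ->  a_2 = -1
  x^1: 6 a_3 + 2 a_1 = 0  ->  6 a_3 = -2 a_1 = 4  ->  a_3 = 2/3
  x^2: 12 a_4 + 7 a_2 = 0  ->  12 a_4 = -7 a_2 = 7  ->  a_4 = 7/12
  x^3: 20 a_5 + 16 a_3 = 0  ->  20 a_5 = -16 a_3 = -32/3  ->  a_5 = -8/15
Truncated series: y(x) = 2 - 2 x - x^2 + (2/3) x^3 + (7/12) x^4 - (8/15) x^5 + O(x^6).

a_0 = 2; a_1 = -2; a_2 = -1; a_3 = 2/3; a_4 = 7/12; a_5 = -8/15


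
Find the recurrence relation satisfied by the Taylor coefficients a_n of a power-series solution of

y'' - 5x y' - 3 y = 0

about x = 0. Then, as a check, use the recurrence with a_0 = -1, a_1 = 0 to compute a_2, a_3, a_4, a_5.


Substitute y = sum_n a_n x^n.
y''(x) has coefficient (n+2)(n+1) a_{n+2} at x^n;
-5 x y'(x) has coefficient -5 n a_n at x^n (shift);
-3 y(x) has coefficient -3 a_n at x^n.
Matching x^n: (n+2)(n+1) a_{n+2} + (-5n - 3) a_n = 0.
Thus a_{n+2} = (5n + 3) / ((n+1)(n+2)) * a_n.

Check with a_0 = -1, a_1 = 0 (apply the recurrence for n = 0, 1, 2, 3): a_0 = -1, a_1 = 0, a_2 = -3/2, a_3 = 0, a_4 = -13/8, a_5 = 0.

a_(n+2) = (5n + 3) / ((n+1)(n+2)) * a_n; check: a_0 = -1, a_1 = 0, a_2 = -3/2, a_3 = 0, a_4 = -13/8, a_5 = 0


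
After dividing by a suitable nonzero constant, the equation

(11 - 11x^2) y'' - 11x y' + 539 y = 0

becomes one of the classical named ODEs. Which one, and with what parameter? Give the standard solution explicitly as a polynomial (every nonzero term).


All three coefficients share the factor 11; dividing through by 11 gives  (1 - x^2) y'' - x y' + 49 y = 0.
This matches the Chebyshev equation (1 - x^2) y'' - x y' + n^2 y = 0 (note the -x y' term, not -2x y') with n^2 = 49, so n = 7; the polynomial solution is T_7(x).
With y = sum_k a_k x^k, matching x^k gives (k+2)(k+1) a_{k+2} = (k^2 - n^2) a_k = (k - 7)(k + 7) a_k. The right side vanishes at k = 7, so the series with the parity of 7 terminates at degree 7.
Standard normalization: leading coefficient of T_n is 2^(n-1), so a_7 = 2^6 = 64. Work downward with a_k = (k+1)(k+2) a_{k+2} / ((k - 7)(k + 7)):
  a_5 = (6)(7)(64) / ((5 - 7)(5 + 7)) = 2688/(-24) = -112
  a_3 = (4)(5)(-112) / ((3 - 7)(3 + 7)) = -2240/(-40) = 56
  a_1 = (2)(3)(56) / ((1 - 7)(1 + 7)) = 336/(-48) = -7
Hence T_7(x) = 64 x^7 - 112 x^5 + 56 x^3 - 7 x.

T_7(x); series = 64 x^7 - 112 x^5 + 56 x^3 - 7 x


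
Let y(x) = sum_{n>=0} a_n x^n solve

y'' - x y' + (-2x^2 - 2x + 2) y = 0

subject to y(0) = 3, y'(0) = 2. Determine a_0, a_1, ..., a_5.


Ansatz: y(x) = sum_{n>=0} a_n x^n, so y'(x) = sum_{n>=1} n a_n x^(n-1) and y''(x) = sum_{n>=2} n(n-1) a_n x^(n-2).
Substitute into P(x) y'' + Q(x) y' + R(x) y = 0 with P(x) = 1, Q(x) = -x, R(x) = -2x^2 - 2x + 2, and match powers of x.
Initial conditions: a_0 = 3, a_1 = 2.
Setting the coefficient of each power of x to zero and solving order by order (substituting the coefficients already found):
  x^0: 2 a_2 + 2 a_0 = 0  ->  2 a_2 = -2 a_0 = -6  ->  a_2 = -3
  x^1: 6 a_3 + a_1 - 2 a_0 = 0  ->  6 a_3 = -a_1 + 2 a_0 = 4  ->  a_3 = 2/3
  x^2: 12 a_4 - 2 a_1 - 2 a_0 = 0  ->  12 a_4 = 2 a_1 + 2 a_0 = 10  ->  a_4 = 5/6
  x^3: 20 a_5 - a_3 - 2 a_2 - 2 a_1 = 0  ->  20 a_5 = a_3 + 2 a_2 + 2 a_1 = -4/3  ->  a_5 = -1/15
Truncated series: y(x) = 3 + 2 x - 3 x^2 + (2/3) x^3 + (5/6) x^4 - (1/15) x^5 + O(x^6).

a_0 = 3; a_1 = 2; a_2 = -3; a_3 = 2/3; a_4 = 5/6; a_5 = -1/15
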